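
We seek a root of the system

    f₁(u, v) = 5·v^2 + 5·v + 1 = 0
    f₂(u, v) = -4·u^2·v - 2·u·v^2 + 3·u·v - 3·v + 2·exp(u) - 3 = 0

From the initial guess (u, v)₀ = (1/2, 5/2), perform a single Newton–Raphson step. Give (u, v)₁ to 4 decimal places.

(0.4133, 1.0083)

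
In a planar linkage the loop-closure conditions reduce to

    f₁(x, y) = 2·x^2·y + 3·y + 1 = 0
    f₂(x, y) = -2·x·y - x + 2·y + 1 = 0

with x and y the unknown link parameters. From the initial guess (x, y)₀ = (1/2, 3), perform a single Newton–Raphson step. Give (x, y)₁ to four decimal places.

At (1/2, 3): F = (11.5000, 3.5000).
Jacobian J = [[4·x·y, 2·x^2 + 3], [-2·y - 1, -2·x + 2]].
At the point, J = [[6.0000, 3.5000], [-7.0000, 1.0000]] (det J = 30.5000).
Solving J·Δ = −F gives Δ = (0.0246, -3.3279).
Then the next iterate is (x, y)₁ = (0.5246, -0.3279).

(0.5246, -0.3279)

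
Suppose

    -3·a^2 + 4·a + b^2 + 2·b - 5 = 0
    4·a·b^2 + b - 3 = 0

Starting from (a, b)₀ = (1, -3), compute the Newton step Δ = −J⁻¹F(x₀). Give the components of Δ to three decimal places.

At (1, -3): F = (-1.000, 30.000).
Jacobian J = [[-6·a + 4, 2·b + 2], [4·b^2, 8·a·b + 1]].
At the point, J = [[-2.000, -4.000], [36.000, -23.000]] (det J = 190.000).
Solving J·Δ = −F gives Δ = (-0.753, 0.126).

(-0.753, 0.126)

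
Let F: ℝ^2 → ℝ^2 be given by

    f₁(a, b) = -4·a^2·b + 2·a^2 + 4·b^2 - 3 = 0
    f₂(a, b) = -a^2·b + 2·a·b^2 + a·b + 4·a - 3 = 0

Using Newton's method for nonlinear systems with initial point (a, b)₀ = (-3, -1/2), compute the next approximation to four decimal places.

(0.3913, -1.6848)

At (-3, -1/2): F = (34.0000, -10.5000).
Jacobian J = [[-8·a·b + 4·a, -4·a^2 + 8·b], [-2·a·b + 2·b^2 + b + 4, -a^2 + 4·a·b + a]].
At the point, J = [[-24.0000, -40.0000], [1.0000, -6.0000]] (det J = 184.0000).
Solving J·Δ = −F gives Δ = (3.3913, -1.1848).
Then the next iterate is (a, b)₁ = (0.3913, -1.6848).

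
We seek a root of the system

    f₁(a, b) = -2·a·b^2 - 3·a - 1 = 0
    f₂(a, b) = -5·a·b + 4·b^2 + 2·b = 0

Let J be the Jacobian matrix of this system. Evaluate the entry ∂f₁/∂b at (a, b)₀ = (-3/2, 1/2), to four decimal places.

3.0000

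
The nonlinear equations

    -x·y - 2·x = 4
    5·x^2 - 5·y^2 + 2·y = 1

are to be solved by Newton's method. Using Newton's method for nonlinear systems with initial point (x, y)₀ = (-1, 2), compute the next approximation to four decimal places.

(-1.1463, 1.4146)

At (-1, 2): F = (0.0000, -12.0000).
Jacobian J = [[-y - 2, -x], [10·x, -10·y + 2]].
At the point, J = [[-4.0000, 1.0000], [-10.0000, -18.0000]] (det J = 82.0000).
Solving J·Δ = −F gives Δ = (-0.1463, -0.5854).
Then the next iterate is (x, y)₁ = (-1.1463, 1.4146).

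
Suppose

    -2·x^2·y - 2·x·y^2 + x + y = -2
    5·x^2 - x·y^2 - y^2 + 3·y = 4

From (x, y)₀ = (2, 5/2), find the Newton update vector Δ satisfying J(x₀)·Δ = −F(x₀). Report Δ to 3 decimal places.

At (2, 5/2): F = (-38.500, 4.750).
Jacobian J = [[-4·x·y - 2·y^2 + 1, -2·x^2 - 4·x·y + 1], [10·x - y^2, -2·x·y - 2·y + 3]].
At the point, J = [[-31.500, -27.000], [13.750, -12.000]] (det J = 749.250).
Solving J·Δ = −F gives Δ = (-0.788, -0.507).

(-0.788, -0.507)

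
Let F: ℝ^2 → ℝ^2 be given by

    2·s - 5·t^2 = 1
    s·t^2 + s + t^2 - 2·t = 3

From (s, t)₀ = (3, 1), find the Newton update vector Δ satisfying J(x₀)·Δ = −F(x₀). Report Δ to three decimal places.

At (3, 1): F = (0.000, 2.000).
Jacobian J = [[2, -10·t], [t^2 + 1, 2·s·t + 2·t - 2]].
At the point, J = [[2.000, -10.000], [2.000, 6.000]] (det J = 32.000).
Solving J·Δ = −F gives Δ = (-0.625, -0.125).

(-0.625, -0.125)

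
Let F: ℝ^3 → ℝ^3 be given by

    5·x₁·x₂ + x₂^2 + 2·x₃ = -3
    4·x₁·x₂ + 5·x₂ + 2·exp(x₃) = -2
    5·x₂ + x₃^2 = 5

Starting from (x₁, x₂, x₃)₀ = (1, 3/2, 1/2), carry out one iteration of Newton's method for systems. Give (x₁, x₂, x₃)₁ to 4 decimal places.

(0.0418, 2.0316, -4.9079)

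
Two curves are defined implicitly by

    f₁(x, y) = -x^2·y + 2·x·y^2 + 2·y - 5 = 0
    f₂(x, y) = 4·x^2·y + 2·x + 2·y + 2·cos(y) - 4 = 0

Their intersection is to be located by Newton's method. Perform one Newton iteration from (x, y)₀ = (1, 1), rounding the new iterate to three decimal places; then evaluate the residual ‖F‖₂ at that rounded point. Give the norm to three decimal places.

1.146

At (1, 1): F = (-2.000, 5.08060).
Jacobian J = [[-2·x·y + 2·y^2, -x^2 + 4·x·y + 2], [8·x·y + 2, 4·x^2 - 2·sin(y) + 2]].
At the point, J = [[0.000, 5.000], [10.000, 4.31706]] (det J = -50.000).
Solving J·Δ = −F gives Δ = (-0.681, 0.400).
Then the next iterate is (x, y)₁ = (0.319, 1.400).
Re-evaluating at (0.319, 1.400): F = (-1.09199, 0.34780), so ‖F‖₂ = 1.146.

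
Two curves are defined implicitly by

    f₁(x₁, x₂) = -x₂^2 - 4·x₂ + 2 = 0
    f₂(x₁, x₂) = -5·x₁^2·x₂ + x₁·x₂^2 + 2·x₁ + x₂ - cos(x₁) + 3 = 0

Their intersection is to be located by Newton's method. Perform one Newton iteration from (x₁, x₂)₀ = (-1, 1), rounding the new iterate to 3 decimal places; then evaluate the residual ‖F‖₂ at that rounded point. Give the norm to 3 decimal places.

At (-1, 1): F = (-3.000, -4.54030).
Jacobian J = [[0, -2·x₂ - 4], [-10·x₁·x₂ + x₂^2 + sin(x₁) + 2, -5·x₁^2 + 2·x₁·x₂ + 1]].
At the point, J = [[0.000, -6.000], [12.15853, -6.000]] (det J = 72.95117).
Solving J·Δ = −F gives Δ = (0.127, -0.500).
Then the next iterate is (x₁, x₂)₁ = (-0.873, 0.500).
Re-evaluating at (-0.873, 0.500): F = (-0.250, -1.01210), so ‖F‖₂ = 1.043.

1.043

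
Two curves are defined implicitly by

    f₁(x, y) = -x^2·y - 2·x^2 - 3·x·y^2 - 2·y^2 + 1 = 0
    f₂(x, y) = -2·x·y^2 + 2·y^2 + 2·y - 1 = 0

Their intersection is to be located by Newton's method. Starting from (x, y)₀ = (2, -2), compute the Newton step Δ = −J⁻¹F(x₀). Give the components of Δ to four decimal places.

(-0.5192, 0.8846)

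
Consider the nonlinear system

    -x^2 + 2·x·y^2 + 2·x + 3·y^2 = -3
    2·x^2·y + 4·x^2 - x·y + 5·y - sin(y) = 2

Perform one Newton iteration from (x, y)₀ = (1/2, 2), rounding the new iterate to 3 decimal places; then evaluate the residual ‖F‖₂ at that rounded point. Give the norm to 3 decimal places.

At (1/2, 2): F = (19.750, 8.09070).
Jacobian J = [[-2·x + 2·y^2 + 2, 4·x·y + 6·y], [4·x·y + 8·x - y, 2·x^2 - x - cos(y) + 5]].
At the point, J = [[9.000, 16.000], [6.000, 5.41615]] (det J = -47.25468).
Solving J·Δ = −F gives Δ = (-0.476, -0.967).
Then the next iterate is (x, y)₁ = (0.024, 1.033).
Re-evaluating at (0.024, 1.033): F = (6.29991, 2.28486), so ‖F‖₂ = 6.701.

6.701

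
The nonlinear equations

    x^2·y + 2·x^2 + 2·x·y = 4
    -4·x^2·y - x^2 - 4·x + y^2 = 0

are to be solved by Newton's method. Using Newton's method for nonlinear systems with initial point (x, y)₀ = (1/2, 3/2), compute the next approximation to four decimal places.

(0.5514, 2.5327)

At (1/2, 3/2): F = (-1.6250, -1.5000).
Jacobian J = [[2·x·y + 4·x + 2·y, x^2 + 2·x], [-8·x·y - 2·x - 4, -4·x^2 + 2·y]].
At the point, J = [[6.5000, 1.2500], [-11.0000, 2.0000]] (det J = 26.7500).
Solving J·Δ = −F gives Δ = (0.0514, 1.0327).
Then the next iterate is (x, y)₁ = (0.5514, 2.5327).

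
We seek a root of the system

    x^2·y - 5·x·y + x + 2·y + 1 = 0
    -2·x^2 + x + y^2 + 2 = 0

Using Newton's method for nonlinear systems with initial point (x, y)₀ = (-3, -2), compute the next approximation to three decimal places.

At (-3, -2): F = (-54.000, -15.000).
Jacobian J = [[2·x·y - 5·y + 1, x^2 - 5·x + 2], [-4·x + 1, 2·y]].
At the point, J = [[23.000, 26.000], [13.000, -4.000]] (det J = -430.000).
Solving J·Δ = −F gives Δ = (1.409, 0.830).
Then the next iterate is (x, y)₁ = (-1.591, -1.170).

(-1.591, -1.170)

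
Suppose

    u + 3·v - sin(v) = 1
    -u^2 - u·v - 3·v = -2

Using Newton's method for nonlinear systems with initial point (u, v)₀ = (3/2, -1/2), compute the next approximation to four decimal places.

At (3/2, -1/2): F = (-0.520574, 2.0000).
Jacobian J = [[1, -cos(v) + 3], [-2·u - v, -u - 3]].
At the point, J = [[1.0000, 2.122417], [-2.5000, -4.5000]] (det J = 0.806044).
Solving J·Δ = −F gives Δ = (2.3600, -0.8667).
Then the next iterate is (u, v)₁ = (3.8600, -1.3667).

(3.8600, -1.3667)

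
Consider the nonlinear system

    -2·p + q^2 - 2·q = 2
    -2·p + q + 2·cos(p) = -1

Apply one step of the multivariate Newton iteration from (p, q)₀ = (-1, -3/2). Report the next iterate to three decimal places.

At (-1, -3/2): F = (5.250, 2.58060).
Jacobian J = [[-2, 2·q - 2], [-2·sin(p) - 2, 1]].
At the point, J = [[-2.000, -5.000], [-0.31706, 1.000]] (det J = -3.58529).
Solving J·Δ = −F gives Δ = (5.063, -0.975).
Then the next iterate is (p, q)₁ = (4.063, -2.475).

(4.063, -2.475)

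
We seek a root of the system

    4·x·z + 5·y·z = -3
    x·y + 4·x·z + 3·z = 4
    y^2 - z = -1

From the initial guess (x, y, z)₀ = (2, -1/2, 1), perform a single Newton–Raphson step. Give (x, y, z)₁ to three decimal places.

(-0.467, -0.487, 1.237)

At (2, -1/2, 1): F = (8.500, 6.000, 0.250).
Jacobian J = [[4·z, 5·z, 4·x + 5·y], [y + 4·z, x, 4·x + 3], [0, 2·y, -1]].
At the point, J = [[4.000, 5.000, 5.500], [3.500, 2.000, 11.000], [0.000, -1.000, -1.000]] (det J = 34.250).
Solving J·Δ = −F gives Δ = (-2.467, 0.013, 0.237).
Then the next iterate is (x, y, z)₁ = (-0.467, -0.487, 1.237).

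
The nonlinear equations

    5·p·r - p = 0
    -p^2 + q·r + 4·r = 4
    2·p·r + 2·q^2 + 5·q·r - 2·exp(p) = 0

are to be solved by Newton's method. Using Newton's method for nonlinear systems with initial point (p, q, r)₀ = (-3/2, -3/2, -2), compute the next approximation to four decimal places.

At (-3/2, -3/2, -2): F = (16.5000, -11.2500, 25.053740).
Jacobian J = [[5·r - 1, 0, 5·p], [-2·p, r, q + 4], [2·r - 2·exp(p), 4·q + 5·r, 2·p + 5·q]].
At the point, J = [[-11.0000, 0.0000, -7.5000], [3.0000, -2.0000, 2.5000], [-4.446260, -16.0000, -10.5000]] (det J = -244.306095).
Solving J·Δ = −F gives Δ = (-2.9443, -1.8936, 6.5183).
Then the next iterate is (p, q, r)₁ = (-4.4443, -3.3936, 4.5183).

(-4.4443, -3.3936, 4.5183)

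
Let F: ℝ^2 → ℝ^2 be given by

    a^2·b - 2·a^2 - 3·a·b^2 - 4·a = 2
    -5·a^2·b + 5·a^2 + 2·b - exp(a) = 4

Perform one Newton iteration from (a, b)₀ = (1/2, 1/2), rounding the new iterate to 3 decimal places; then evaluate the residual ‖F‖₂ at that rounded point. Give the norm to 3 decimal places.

455.243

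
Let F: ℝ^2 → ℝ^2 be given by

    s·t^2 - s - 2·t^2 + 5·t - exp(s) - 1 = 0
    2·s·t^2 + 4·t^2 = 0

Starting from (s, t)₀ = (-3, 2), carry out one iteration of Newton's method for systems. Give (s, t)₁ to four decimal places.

(-2.4232, 1.5768)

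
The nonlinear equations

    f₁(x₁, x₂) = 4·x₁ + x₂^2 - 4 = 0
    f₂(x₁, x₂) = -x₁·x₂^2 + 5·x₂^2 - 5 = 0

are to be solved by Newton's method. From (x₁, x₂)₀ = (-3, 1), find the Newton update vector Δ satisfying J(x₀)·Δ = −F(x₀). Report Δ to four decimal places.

(3.7273, 0.0455)

At (-3, 1): F = (-15.0000, 3.0000).
Jacobian J = [[4, 2·x₂], [-x₂^2, -2·x₁·x₂ + 10·x₂]].
At the point, J = [[4.0000, 2.0000], [-1.0000, 16.0000]] (det J = 66.0000).
Solving J·Δ = −F gives Δ = (3.7273, 0.0455).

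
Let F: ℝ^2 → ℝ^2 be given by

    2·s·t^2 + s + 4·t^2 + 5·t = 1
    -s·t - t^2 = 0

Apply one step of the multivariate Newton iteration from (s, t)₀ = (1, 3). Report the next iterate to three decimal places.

(1.900, 0.900)

At (1, 3): F = (69.000, -12.000).
Jacobian J = [[2·t^2 + 1, 4·s·t + 8·t + 5], [-t, -s - 2·t]].
At the point, J = [[19.000, 41.000], [-3.000, -7.000]] (det J = -10.000).
Solving J·Δ = −F gives Δ = (0.900, -2.100).
Then the next iterate is (s, t)₁ = (1.900, 0.900).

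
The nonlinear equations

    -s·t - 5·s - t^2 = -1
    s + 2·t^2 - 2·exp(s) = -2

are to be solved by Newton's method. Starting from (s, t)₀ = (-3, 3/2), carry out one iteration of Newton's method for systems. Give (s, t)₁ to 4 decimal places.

At (-3, 3/2): F = (18.2500, 3.400426).
Jacobian J = [[-t - 5, -s - 2·t], [-2·exp(s) + 1, 4·t]].
At the point, J = [[-6.5000, 0.0000], [0.900426, 6.0000]] (det J = -39.0000).
Solving J·Δ = −F gives Δ = (2.8077, -0.9881).
Then the next iterate is (s, t)₁ = (-0.1923, 0.5119).

(-0.1923, 0.5119)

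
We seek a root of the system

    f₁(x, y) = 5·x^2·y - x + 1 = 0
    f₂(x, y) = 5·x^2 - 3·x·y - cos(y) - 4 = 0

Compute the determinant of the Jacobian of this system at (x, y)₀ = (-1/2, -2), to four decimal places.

4.0663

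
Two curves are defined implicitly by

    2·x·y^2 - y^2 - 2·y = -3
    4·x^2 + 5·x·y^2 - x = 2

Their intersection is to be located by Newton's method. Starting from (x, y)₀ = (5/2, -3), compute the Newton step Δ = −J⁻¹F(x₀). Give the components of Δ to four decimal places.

(-0.2643, 1.5478)

At (5/2, -3): F = (45.0000, 133.0000).
Jacobian J = [[2·y^2, 4·x·y - 2·y - 2], [8·x + 5·y^2 - 1, 10·x·y]].
At the point, J = [[18.0000, -26.0000], [64.0000, -75.0000]] (det J = 314.0000).
Solving J·Δ = −F gives Δ = (-0.2643, 1.5478).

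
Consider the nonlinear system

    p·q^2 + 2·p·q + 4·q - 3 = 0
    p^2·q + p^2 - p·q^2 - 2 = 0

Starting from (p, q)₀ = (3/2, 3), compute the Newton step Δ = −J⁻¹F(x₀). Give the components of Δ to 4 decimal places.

At (3/2, 3): F = (31.5000, -6.5000).
Jacobian J = [[q^2 + 2·q, 2·p·q + 2·p + 4], [2·p·q + 2·p - q^2, p^2 - 2·p·q]].
At the point, J = [[15.0000, 16.0000], [3.0000, -6.7500]] (det J = -149.2500).
Solving J·Δ = −F gives Δ = (-0.7278, -1.2864).

(-0.7278, -1.2864)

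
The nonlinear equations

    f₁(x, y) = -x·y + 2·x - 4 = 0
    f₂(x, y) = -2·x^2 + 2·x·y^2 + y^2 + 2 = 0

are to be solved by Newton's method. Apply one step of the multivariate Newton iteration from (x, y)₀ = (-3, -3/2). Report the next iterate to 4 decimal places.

(42.2500, -49.4583)

At (-3, -3/2): F = (-14.5000, -27.2500).
Jacobian J = [[-y + 2, -x], [-4·x + 2·y^2, 4·x·y + 2·y]].
At the point, J = [[3.5000, 3.0000], [16.5000, 15.0000]] (det J = 3.0000).
Solving J·Δ = −F gives Δ = (45.2500, -47.9583).
Then the next iterate is (x, y)₁ = (42.2500, -49.4583).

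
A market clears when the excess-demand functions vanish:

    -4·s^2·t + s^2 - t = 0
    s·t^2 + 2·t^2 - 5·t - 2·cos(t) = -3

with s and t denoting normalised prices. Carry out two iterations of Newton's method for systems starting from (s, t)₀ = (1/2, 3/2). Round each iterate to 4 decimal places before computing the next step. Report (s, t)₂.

(0.9106, 0.8044)

At (1/2, 3/2): F = (-2.7500, 0.983526).
Jacobian J = [[-8·s·t + 2·s, -4·s^2 - 1], [t^2, 2·s·t + 4·t + 2·sin(t) - 5]].
At the point, J = [[-5.0000, -2.0000], [2.2500, 4.494990]] (det J = -17.974950).
Solving J·Δ = −F gives Δ = (-0.5783, 0.0706).
Then the next iterate is (s, t)₁ = (-0.0783, 1.5706).
Round to (-0.0783, 1.5706) and repeat: F = (-1.602986, -0.112973), J = [[0.827224, -1.024524], [2.466784, 3.036444]].
Δ = (0.9889, -0.7662), so (s, t)₂ = (0.9106, 0.8044).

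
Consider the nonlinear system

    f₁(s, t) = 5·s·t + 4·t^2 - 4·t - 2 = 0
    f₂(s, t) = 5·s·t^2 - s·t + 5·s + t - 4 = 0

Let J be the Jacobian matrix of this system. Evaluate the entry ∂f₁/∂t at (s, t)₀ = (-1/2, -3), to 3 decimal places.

-30.500

∂f₁/∂t = 5·s + 8·t - 4.
At (-1/2, -3) this is -30.500.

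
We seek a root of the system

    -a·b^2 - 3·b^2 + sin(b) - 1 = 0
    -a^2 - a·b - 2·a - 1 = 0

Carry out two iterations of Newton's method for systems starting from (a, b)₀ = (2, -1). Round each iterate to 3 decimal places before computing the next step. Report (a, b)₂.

At (2, -1): F = (-6.84147, -7.000).
Jacobian J = [[-b^2, -2·a·b - 6·b + cos(b)], [-2·a - b - 2, -a]].
At the point, J = [[-1.000, 10.54030], [-5.000, -2.000]] (det J = 54.70151).
Solving J·Δ = −F gives Δ = (-1.599, 0.497).
Then the next iterate is (a, b)₁ = (0.401, -0.503).
Round to (0.401, -0.503) and repeat: F = (-2.34254, -1.76110), J = [[-0.25301, 4.29755], [-2.299, -0.401]].
Δ = (-0.852, 0.495), so (a, b)₂ = (-0.451, -0.008).

(-0.451, -0.008)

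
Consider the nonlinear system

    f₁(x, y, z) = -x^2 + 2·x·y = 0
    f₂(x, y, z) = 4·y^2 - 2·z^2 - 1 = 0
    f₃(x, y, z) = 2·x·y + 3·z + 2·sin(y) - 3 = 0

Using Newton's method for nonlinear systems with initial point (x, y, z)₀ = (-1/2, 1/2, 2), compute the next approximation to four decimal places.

(-0.2763, 0.1973, 0.8487)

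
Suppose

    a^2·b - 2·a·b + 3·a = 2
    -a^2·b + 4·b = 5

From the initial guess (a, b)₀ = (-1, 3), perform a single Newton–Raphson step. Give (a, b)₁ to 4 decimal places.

(-1.0000, 1.6667)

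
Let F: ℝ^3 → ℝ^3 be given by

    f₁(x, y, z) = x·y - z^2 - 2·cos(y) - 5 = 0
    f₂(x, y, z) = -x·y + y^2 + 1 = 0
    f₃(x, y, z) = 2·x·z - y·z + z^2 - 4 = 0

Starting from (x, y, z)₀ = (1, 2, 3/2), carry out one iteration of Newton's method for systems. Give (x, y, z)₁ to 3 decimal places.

(2.273, 1.849, 0.734)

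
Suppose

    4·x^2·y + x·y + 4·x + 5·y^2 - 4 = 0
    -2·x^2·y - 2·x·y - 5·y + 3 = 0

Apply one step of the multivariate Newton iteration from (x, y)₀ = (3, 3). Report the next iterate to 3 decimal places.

At (3, 3): F = (170.000, -84.000).
Jacobian J = [[8·x·y + y + 4, 4·x^2 + x + 10·y], [-4·x·y - 2·y, -2·x^2 - 2·x - 5]].
At the point, J = [[79.000, 69.000], [-42.000, -29.000]] (det J = 607.000).
Solving J·Δ = −F gives Δ = (-1.427, -0.830).
Then the next iterate is (x, y)₁ = (1.573, 2.170).

(1.573, 2.170)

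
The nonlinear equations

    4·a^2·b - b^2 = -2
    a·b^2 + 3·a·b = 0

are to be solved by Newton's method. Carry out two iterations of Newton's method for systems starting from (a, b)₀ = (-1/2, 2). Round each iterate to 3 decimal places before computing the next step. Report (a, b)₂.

(-0.002, 1.303)

At (-1/2, 2): F = (0.000, -5.000).
Jacobian J = [[8·a·b, 4·a^2 - 2·b], [b^2 + 3·b, 2·a·b + 3·a]].
At the point, J = [[-8.000, -3.000], [10.000, -3.500]] (det J = 58.000).
Solving J·Δ = −F gives Δ = (0.259, -0.690).
Then the next iterate is (a, b)₁ = (-0.241, 1.310).
Round to (-0.241, 1.310) and repeat: F = (0.58824, -1.36071), J = [[-2.52568, -2.38768], [5.64610, -1.35442]].
Δ = (0.239, -0.007), so (a, b)₂ = (-0.002, 1.303).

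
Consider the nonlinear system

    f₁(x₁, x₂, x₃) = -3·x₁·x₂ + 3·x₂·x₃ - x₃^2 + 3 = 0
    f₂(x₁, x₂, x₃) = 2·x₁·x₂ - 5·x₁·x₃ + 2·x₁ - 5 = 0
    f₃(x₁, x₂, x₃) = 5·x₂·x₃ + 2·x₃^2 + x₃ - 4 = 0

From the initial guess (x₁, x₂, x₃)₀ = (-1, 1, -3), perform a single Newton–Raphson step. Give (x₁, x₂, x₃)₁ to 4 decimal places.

(-0.1145, 0.2752, -1.8547)

At (-1, 1, -3): F = (-12.0000, -24.0000, -4.0000).
Jacobian J = [[-3·x₂, -3·x₁ + 3·x₃, 3·x₂ - 2·x₃], [2·x₂ - 5·x₃ + 2, 2·x₁, -5·x₁], [0, 5·x₃, 5·x₂ + 4·x₃ + 1]].
At the point, J = [[-3.0000, -6.0000, 9.0000], [19.0000, -2.0000, 5.0000], [0.0000, -15.0000, -6.0000]] (det J = -3510.0000).
Solving J·Δ = −F gives Δ = (0.8855, -0.7248, 1.1453).
Then the next iterate is (x₁, x₂, x₃)₁ = (-0.1145, 0.2752, -1.8547).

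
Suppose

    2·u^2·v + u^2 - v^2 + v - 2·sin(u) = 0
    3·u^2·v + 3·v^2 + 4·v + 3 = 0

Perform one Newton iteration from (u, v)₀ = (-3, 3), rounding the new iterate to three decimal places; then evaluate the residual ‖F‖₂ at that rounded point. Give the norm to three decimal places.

39.978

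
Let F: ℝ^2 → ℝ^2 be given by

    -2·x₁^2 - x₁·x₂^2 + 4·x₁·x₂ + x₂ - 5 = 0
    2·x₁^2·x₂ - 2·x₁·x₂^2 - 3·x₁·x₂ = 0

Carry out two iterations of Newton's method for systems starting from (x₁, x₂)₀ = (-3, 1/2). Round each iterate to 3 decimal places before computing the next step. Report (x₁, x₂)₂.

At (-3, 1/2): F = (-27.750, 15.000).
Jacobian J = [[-4·x₁ - x₂^2 + 4·x₂, -2·x₁·x₂ + 4·x₁ + 1], [4·x₁·x₂ - 2·x₂^2 - 3·x₂, 2·x₁^2 - 4·x₁·x₂ - 3·x₁]].
At the point, J = [[13.750, -8.000], [-8.000, 33.000]] (det J = 389.750).
Solving J·Δ = −F gives Δ = (2.042, 0.040).
Then the next iterate is (x₁, x₂)₁ = (-0.958, 0.540).
Round to (-0.958, 0.540) and repeat: F = (-8.08546, 3.10185), J = [[5.70040, -1.79736], [-4.27248, 6.77881]].
Δ = (1.590, 0.545), so (x₁, x₂)₂ = (0.632, 1.085).

(0.632, 1.085)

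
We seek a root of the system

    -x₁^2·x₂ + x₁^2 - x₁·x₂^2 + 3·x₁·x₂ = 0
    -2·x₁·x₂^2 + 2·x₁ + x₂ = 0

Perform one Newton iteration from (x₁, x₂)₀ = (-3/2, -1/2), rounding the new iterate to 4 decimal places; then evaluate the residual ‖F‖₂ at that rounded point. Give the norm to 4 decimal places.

0.9630

At (-3/2, -1/2): F = (6.0000, -2.7500).
Jacobian J = [[-2·x₁·x₂ + 2·x₁ - x₂^2 + 3·x₂, -x₁^2 - 2·x₁·x₂ + 3·x₁], [-2·x₂^2 + 2, -4·x₁·x₂ + 1]].
At the point, J = [[-6.2500, -8.2500], [1.5000, -2.0000]] (det J = 24.8750).
Solving J·Δ = −F gives Δ = (1.3945, -0.3291).
Then the next iterate is (x₁, x₂)₁ = (-0.1055, -0.8291).
Re-evaluating at (-0.1055, -0.8291): F = (0.355290, -0.895057), so ‖F‖₂ = 0.9630.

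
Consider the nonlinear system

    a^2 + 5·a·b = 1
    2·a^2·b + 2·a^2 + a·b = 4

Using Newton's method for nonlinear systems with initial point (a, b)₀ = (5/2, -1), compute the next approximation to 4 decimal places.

At (5/2, -1): F = (-7.2500, -6.5000).
Jacobian J = [[2·a + 5·b, 5·a], [4·a·b + 4·a + b, 2·a^2 + a]].
At the point, J = [[0.0000, 12.5000], [-1.0000, 15.0000]] (det J = 12.5000).
Solving J·Δ = −F gives Δ = (2.2000, 0.5800).
Then the next iterate is (a, b)₁ = (4.7000, -0.4200).

(4.7000, -0.4200)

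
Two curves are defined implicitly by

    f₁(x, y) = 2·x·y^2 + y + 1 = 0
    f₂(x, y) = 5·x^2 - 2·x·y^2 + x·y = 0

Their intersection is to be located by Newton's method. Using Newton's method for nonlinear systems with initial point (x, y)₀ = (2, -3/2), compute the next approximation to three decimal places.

(1.046, -1.118)

At (2, -3/2): F = (8.500, 8.000).
Jacobian J = [[2·y^2, 4·x·y + 1], [10·x - 2·y^2 + y, -4·x·y + x]].
At the point, J = [[4.500, -11.000], [14.000, 14.000]] (det J = 217.000).
Solving J·Δ = −F gives Δ = (-0.954, 0.382).
Then the next iterate is (x, y)₁ = (1.046, -1.118).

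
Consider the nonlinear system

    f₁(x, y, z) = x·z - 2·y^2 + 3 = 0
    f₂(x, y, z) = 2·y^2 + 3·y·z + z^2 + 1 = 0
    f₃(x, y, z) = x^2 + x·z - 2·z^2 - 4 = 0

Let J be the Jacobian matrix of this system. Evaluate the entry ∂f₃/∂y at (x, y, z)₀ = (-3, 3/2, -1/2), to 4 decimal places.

∂f₃/∂y = 0.
At (-3, 3/2, -1/2) this is 0.0000.

0.0000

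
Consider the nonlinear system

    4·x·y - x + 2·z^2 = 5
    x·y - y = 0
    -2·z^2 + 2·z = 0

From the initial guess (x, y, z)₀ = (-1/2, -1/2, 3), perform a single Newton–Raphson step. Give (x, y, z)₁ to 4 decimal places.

(-0.8857, 0.1286, 1.8000)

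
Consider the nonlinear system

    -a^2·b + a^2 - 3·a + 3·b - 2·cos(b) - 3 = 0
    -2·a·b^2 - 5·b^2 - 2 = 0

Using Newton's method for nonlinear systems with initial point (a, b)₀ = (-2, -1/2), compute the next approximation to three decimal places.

(-1.866, 1.817)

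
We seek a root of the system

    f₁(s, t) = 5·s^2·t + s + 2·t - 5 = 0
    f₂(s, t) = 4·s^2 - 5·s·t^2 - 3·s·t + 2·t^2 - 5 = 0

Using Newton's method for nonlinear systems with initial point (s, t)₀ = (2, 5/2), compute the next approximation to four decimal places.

(1.3476, 1.6487)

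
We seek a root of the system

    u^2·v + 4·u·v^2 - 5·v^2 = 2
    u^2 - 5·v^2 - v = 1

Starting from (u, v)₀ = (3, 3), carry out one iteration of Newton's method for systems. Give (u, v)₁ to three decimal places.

At (3, 3): F = (88.000, -40.000).
Jacobian J = [[2·u·v + 4·v^2, u^2 + 8·u·v - 10·v], [2·u, -10·v - 1]].
At the point, J = [[54.000, 51.000], [6.000, -31.000]] (det J = -1980.000).
Solving J·Δ = −F gives Δ = (-0.347, -1.358).
Then the next iterate is (u, v)₁ = (2.653, 1.642).

(2.653, 1.642)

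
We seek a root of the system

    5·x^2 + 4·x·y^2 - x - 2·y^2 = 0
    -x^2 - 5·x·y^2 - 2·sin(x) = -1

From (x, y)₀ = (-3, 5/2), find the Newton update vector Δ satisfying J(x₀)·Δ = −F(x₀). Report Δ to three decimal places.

At (-3, 5/2): F = (-39.500, 86.03224).
Jacobian J = [[10·x + 4·y^2 - 1, 8·x·y - 4·y], [-2·x - 5·y^2 - 2·cos(x), -10·x·y]].
At the point, J = [[-6.000, -70.000], [-23.27002, 75.000]] (det J = -2078.90105).
Solving J·Δ = −F gives Δ = (1.472, -0.690).

(1.472, -0.690)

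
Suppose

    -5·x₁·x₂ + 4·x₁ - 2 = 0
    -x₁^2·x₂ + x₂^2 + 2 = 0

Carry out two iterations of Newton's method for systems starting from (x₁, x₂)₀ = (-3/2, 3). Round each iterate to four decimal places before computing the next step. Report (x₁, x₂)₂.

At (-3/2, 3): F = (14.5000, 4.2500).
Jacobian J = [[-5·x₂ + 4, -5·x₁], [-2·x₁·x₂, -x₁^2 + 2·x₂]].
At the point, J = [[-11.0000, 7.5000], [9.0000, 3.7500]] (det J = -108.7500).
Solving J·Δ = −F gives Δ = (0.2069, -1.6299).
Then the next iterate is (x₁, x₂)₁ = (-1.2931, 1.3701).
Round to (-1.2931, 1.3701) and repeat: F = (1.685982, 1.586219), J = [[-2.8505, 6.4655], [3.543353, 1.068092]].
Δ = (-0.3258, -0.4044), so (x₁, x₂)₂ = (-1.6189, 0.9657).

(-1.6189, 0.9657)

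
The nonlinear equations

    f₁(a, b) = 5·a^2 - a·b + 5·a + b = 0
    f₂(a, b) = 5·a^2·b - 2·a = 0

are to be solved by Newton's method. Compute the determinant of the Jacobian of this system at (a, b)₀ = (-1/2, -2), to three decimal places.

J = [[10·a - b + 5, -a + 1], [10·a·b - 2, 5·a^2]].
At the point, J = [[2.000, 1.500], [8.000, 1.250]].
det J = -9.500.

-9.500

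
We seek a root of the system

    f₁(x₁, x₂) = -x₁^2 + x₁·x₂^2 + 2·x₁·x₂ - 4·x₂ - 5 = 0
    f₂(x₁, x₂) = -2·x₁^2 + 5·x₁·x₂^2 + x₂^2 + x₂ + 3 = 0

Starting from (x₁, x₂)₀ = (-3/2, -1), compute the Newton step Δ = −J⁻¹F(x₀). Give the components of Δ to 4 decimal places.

(0.8403, -0.0174)

At (-3/2, -1): F = (-1.7500, -9.0000).
Jacobian J = [[-2·x₁ + x₂^2 + 2·x₂, 2·x₁·x₂ + 2·x₁ - 4], [-4·x₁ + 5·x₂^2, 10·x₁·x₂ + 2·x₂ + 1]].
At the point, J = [[2.0000, -4.0000], [11.0000, 14.0000]] (det J = 72.0000).
Solving J·Δ = −F gives Δ = (0.8403, -0.0174).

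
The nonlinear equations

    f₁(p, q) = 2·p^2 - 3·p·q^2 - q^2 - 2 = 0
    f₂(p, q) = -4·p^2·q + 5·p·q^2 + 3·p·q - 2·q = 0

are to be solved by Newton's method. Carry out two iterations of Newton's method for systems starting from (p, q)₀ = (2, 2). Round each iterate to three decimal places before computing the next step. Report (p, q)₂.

At (2, 2): F = (-22.000, 16.000).
Jacobian J = [[4·p - 3·q^2, -6·p·q - 2·q], [-8·p·q + 5·q^2 + 3·q, -4·p^2 + 10·p·q + 3·p - 2]].
At the point, J = [[-4.000, -28.000], [-6.000, 28.000]] (det J = -280.000).
Solving J·Δ = −F gives Δ = (-0.600, -0.700).
Then the next iterate is (p, q)₁ = (1.400, 1.300).
Round to (1.400, 1.300) and repeat: F = (-6.868, 4.498), J = [[0.530, -13.520], [-2.210, 12.560]].
Δ = (-1.096, -0.551), so (p, q)₂ = (0.304, 0.749).

(0.304, 0.749)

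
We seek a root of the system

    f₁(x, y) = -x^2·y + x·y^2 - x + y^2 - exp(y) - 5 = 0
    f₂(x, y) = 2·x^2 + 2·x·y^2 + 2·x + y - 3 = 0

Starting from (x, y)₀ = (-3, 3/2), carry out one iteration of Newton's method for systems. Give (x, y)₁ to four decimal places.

At (-3, 3/2): F = (-24.481689, -3.0000).
Jacobian J = [[-2·x·y + y^2 - 1, -x^2 + 2·x·y + 2·y - exp(y)], [4·x + 2·y^2 + 2, 4·x·y + 1]].
At the point, J = [[10.2500, -19.481689], [-5.5000, -17.0000]] (det J = -281.399290).
Solving J·Δ = −F gives Δ = (1.2713, -0.5878).
Then the next iterate is (x, y)₁ = (-1.7287, 0.9122).

(-1.7287, 0.9122)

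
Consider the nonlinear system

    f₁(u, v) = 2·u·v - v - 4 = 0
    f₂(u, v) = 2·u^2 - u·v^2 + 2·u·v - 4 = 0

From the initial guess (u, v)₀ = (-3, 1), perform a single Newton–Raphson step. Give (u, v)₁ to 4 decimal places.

(-2.0000, -0.2857)

At (-3, 1): F = (-11.0000, 11.0000).
Jacobian J = [[2·v, 2·u - 1], [4·u - v^2 + 2·v, -2·u·v + 2·u]].
At the point, J = [[2.0000, -7.0000], [-11.0000, 0.0000]] (det J = -77.0000).
Solving J·Δ = −F gives Δ = (1.0000, -1.2857).
Then the next iterate is (u, v)₁ = (-2.0000, -0.2857).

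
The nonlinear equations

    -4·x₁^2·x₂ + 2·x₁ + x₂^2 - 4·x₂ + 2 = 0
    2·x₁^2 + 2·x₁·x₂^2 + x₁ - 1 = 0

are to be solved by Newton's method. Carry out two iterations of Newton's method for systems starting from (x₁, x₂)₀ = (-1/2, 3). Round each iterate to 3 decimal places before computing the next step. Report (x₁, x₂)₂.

(0.173, 3.595)

At (-1/2, 3): F = (-5.000, -10.000).
Jacobian J = [[-8·x₁·x₂ + 2, -4·x₁^2 + 2·x₂ - 4], [4·x₁ + 2·x₂^2 + 1, 4·x₁·x₂]].
At the point, J = [[14.000, 1.000], [17.000, -6.000]] (det J = -101.000).
Solving J·Δ = −F gives Δ = (0.396, -0.545).
Then the next iterate is (x₁, x₂)₁ = (-0.104, 2.455).
Round to (-0.104, 2.455) and repeat: F = (-2.10719, -2.33599), J = [[4.04256, 0.86674], [12.63805, -1.02128]].
Δ = (0.277, 1.140), so (x₁, x₂)₂ = (0.173, 3.595).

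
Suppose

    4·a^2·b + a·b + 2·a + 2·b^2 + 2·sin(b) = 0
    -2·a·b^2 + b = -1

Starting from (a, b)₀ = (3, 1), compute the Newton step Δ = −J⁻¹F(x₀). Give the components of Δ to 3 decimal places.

(-1.720, -0.051)

At (3, 1): F = (48.68294, -4.000).
Jacobian J = [[8·a·b + b + 2, 4·a^2 + a + 4·b + 2·cos(b)], [-2·b^2, -4·a·b + 1]].
At the point, J = [[27.000, 44.08060], [-2.000, -11.000]] (det J = -208.83879).
Solving J·Δ = −F gives Δ = (-1.720, -0.051).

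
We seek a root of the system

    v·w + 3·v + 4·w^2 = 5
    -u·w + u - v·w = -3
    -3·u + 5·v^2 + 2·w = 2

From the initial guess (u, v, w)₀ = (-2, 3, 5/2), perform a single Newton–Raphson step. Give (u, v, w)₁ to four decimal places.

(0.3006, 1.5121, 1.2688)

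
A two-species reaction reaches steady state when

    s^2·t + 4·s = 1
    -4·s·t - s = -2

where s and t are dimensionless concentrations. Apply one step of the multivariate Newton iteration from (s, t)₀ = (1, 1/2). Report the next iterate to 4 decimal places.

(0.2353, 0.8235)

At (1, 1/2): F = (3.5000, -1.0000).
Jacobian J = [[2·s·t + 4, s^2], [-4·t - 1, -4·s]].
At the point, J = [[5.0000, 1.0000], [-3.0000, -4.0000]] (det J = -17.0000).
Solving J·Δ = −F gives Δ = (-0.7647, 0.3235).
Then the next iterate is (s, t)₁ = (0.2353, 0.8235).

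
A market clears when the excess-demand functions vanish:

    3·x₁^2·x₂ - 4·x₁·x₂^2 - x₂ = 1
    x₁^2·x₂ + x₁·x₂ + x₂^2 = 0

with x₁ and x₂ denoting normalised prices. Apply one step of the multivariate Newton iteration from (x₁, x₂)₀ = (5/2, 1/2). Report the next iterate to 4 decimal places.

At (5/2, 1/2): F = (5.3750, 4.6250).
Jacobian J = [[6·x₁·x₂ - 4·x₂^2, 3·x₁^2 - 8·x₁·x₂ - 1], [2·x₁·x₂ + x₂, x₁^2 + x₁ + 2·x₂]].
At the point, J = [[6.5000, 7.7500], [3.0000, 9.7500]] (det J = 40.1250).
Solving J·Δ = −F gives Δ = (-0.4128, -0.3474).
Then the next iterate is (x₁, x₂)₁ = (2.0872, 0.1526).

(2.0872, 0.1526)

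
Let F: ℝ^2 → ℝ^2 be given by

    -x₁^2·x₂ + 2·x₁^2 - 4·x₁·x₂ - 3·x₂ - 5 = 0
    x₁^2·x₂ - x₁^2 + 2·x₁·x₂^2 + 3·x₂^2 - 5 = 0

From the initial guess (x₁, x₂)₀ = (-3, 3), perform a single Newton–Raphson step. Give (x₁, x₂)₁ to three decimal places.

(-0.833, 2.889)

At (-3, 3): F = (13.000, -14.000).
Jacobian J = [[-2·x₁·x₂ + 4·x₁ - 4·x₂, -x₁^2 - 4·x₁ - 3], [2·x₁·x₂ - 2·x₁ + 2·x₂^2, x₁^2 + 4·x₁·x₂ + 6·x₂]].
At the point, J = [[-6.000, 0.000], [6.000, -9.000]] (det J = 54.000).
Solving J·Δ = −F gives Δ = (2.167, -0.111).
Then the next iterate is (x₁, x₂)₁ = (-0.833, 2.889).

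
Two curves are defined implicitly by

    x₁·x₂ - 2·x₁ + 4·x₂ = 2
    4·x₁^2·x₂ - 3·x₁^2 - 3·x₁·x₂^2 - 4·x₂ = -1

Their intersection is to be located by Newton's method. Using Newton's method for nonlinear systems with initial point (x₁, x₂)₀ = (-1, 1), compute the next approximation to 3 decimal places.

(-2.667, -0.556)

At (-1, 1): F = (3.000, 1.000).
Jacobian J = [[x₂ - 2, x₁ + 4], [8·x₁·x₂ - 6·x₁ - 3·x₂^2, 4·x₁^2 - 6·x₁·x₂ - 4]].
At the point, J = [[-1.000, 3.000], [-5.000, 6.000]] (det J = 9.000).
Solving J·Δ = −F gives Δ = (-1.667, -1.556).
Then the next iterate is (x₁, x₂)₁ = (-2.667, -0.556).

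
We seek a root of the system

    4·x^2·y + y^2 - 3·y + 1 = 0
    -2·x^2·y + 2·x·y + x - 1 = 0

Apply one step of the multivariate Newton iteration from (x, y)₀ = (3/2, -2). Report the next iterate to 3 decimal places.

At (3/2, -2): F = (-7.000, 3.500).
Jacobian J = [[8·x·y, 4·x^2 + 2·y - 3], [-4·x·y + 2·y + 1, -2·x^2 + 2·x]].
At the point, J = [[-24.000, 2.000], [9.000, -1.500]] (det J = 18.000).
Solving J·Δ = −F gives Δ = (-0.194, 1.167).
Then the next iterate is (x, y)₁ = (1.306, -0.833).

(1.306, -0.833)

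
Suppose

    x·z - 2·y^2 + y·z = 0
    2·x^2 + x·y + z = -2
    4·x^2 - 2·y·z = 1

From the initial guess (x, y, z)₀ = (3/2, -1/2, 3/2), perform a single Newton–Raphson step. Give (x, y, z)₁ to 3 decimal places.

At (3/2, -1/2, 3/2): F = (1.000, 7.250, 9.500).
Jacobian J = [[z, -4·y + z, x + y], [4·x + y, x, 1], [8·x, -2·z, -2·y]].
At the point, J = [[1.500, 3.500, 1.000], [5.500, 1.500, 1.000], [12.000, -3.000, 1.000]] (det J = -5.000).
Solving J·Δ = −F gives Δ = (-4.725, -6.325, 28.225).
Then the next iterate is (x, y, z)₁ = (-3.225, -6.825, 29.725).

(-3.225, -6.825, 29.725)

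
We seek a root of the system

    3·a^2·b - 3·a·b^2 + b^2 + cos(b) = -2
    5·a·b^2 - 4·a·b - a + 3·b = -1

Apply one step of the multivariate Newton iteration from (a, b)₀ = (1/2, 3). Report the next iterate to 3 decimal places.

At (1/2, 3): F = (-1.23999, 26.000).
Jacobian J = [[6·a·b - 3·b^2, 3·a^2 - 6·a·b + 2·b - sin(b)], [5·b^2 - 4·b - 1, 10·a·b - 4·a + 3]].
At the point, J = [[-18.000, -2.39112], [32.000, 16.000]] (det J = -211.48416).
Solving J·Δ = −F gives Δ = (0.200, -2.025).
Then the next iterate is (a, b)₁ = (0.700, 0.975).

(0.700, 0.975)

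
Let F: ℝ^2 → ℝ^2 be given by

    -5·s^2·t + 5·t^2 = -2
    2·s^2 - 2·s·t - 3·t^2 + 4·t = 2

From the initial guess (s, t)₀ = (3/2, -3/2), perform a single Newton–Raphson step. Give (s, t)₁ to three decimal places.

At (3/2, -3/2): F = (30.125, -5.750).
Jacobian J = [[-10·s·t, -5·s^2 + 10·t], [4·s - 2·t, -2·s - 6·t + 4]].
At the point, J = [[22.500, -26.250], [9.000, 10.000]] (det J = 461.250).
Solving J·Δ = −F gives Δ = (-0.326, 0.868).
Then the next iterate is (s, t)₁ = (1.174, -0.632).

(1.174, -0.632)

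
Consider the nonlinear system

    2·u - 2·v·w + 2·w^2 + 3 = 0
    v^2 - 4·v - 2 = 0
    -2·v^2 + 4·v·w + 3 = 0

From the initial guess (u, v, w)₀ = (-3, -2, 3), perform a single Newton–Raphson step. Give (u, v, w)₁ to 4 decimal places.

(-8.7500, -0.7500, 2.5000)

At (-3, -2, 3): F = (27.0000, 10.0000, -29.0000).
Jacobian J = [[2, -2·w, -2·v + 4·w], [0, 2·v - 4, 0], [0, -4·v + 4·w, 4·v]].
At the point, J = [[2.0000, -6.0000, 16.0000], [0.0000, -8.0000, 0.0000], [0.0000, 20.0000, -8.0000]] (det J = 128.0000).
Solving J·Δ = −F gives Δ = (-5.7500, 1.2500, -0.5000).
Then the next iterate is (u, v, w)₁ = (-8.7500, -0.7500, 2.5000).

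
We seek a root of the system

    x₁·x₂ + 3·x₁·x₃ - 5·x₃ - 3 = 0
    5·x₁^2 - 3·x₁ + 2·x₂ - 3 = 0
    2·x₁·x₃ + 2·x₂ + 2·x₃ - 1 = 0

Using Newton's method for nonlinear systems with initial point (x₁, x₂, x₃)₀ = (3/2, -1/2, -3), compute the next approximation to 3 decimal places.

At (3/2, -1/2, -3): F = (-2.250, 2.750, -17.000).
Jacobian J = [[x₂ + 3·x₃, x₁, 3·x₁ - 5], [10·x₁ - 3, 2, 0], [2·x₃, 2, 2·x₁ + 2]].
At the point, J = [[-9.500, 1.500, -0.500], [12.000, 2.000, 0.000], [-6.000, 2.000, 5.000]] (det J = -203.000).
Solving J·Δ = −F gives Δ = (-0.310, 0.483, 2.835).
Then the next iterate is (x₁, x₂, x₃)₁ = (1.190, -0.017, -0.165).

(1.190, -0.017, -0.165)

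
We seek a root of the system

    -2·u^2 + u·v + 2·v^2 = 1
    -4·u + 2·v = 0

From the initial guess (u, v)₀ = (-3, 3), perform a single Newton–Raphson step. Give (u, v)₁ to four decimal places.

(-0.2424, -0.4848)

At (-3, 3): F = (-10.0000, 18.0000).
Jacobian J = [[-4·u + v, u + 4·v], [-4, 2]].
At the point, J = [[15.0000, 9.0000], [-4.0000, 2.0000]] (det J = 66.0000).
Solving J·Δ = −F gives Δ = (2.7576, -3.4848).
Then the next iterate is (u, v)₁ = (-0.2424, -0.4848).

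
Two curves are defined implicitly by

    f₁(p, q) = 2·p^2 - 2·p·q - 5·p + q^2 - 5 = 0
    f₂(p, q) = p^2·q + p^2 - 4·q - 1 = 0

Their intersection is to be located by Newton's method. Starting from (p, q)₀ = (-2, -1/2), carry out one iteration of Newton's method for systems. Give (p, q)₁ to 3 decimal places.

At (-2, -1/2): F = (11.250, 3.000).
Jacobian J = [[4·p - 2·q - 5, -2·p + 2·q], [2·p·q + 2·p, p^2 - 4]].
At the point, J = [[-12.000, 3.000], [-2.000, 0.000]] (det J = 6.000).
Solving J·Δ = −F gives Δ = (1.500, 2.250).
Then the next iterate is (p, q)₁ = (-0.500, 1.750).

(-0.500, 1.750)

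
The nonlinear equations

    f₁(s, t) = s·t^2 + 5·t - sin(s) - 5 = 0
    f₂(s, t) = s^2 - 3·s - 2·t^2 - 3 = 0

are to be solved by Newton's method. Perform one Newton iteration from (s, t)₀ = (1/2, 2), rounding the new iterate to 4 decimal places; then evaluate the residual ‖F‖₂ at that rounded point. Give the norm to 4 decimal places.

5.8835

At (1/2, 2): F = (6.520574, -12.2500).
Jacobian J = [[t^2 - cos(s), 2·s·t + 5], [2·s - 3, -4·t]].
At the point, J = [[3.122417, 7.0000], [-2.0000, -8.0000]] (det J = -10.979340).
Solving J·Δ = −F gives Δ = (3.0590, -2.2960).
Then the next iterate is (s, t)₁ = (3.5590, -0.2960).
Re-evaluating at (3.5590, -0.2960): F = (-5.762783, -1.185751), so ‖F‖₂ = 5.8835.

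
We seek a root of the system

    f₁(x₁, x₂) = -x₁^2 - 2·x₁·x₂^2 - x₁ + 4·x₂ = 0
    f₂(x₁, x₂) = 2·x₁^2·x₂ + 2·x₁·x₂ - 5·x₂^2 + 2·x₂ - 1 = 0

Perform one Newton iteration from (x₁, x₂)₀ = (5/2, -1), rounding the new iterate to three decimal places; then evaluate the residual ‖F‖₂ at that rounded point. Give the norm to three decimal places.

10.863

At (5/2, -1): F = (-17.750, -25.500).
Jacobian J = [[-2·x₁ - 2·x₂^2 - 1, -4·x₁·x₂ + 4], [4·x₁·x₂ + 2·x₂, 2·x₁^2 + 2·x₁ - 10·x₂ + 2]].
At the point, J = [[-8.000, 14.000], [-12.000, 29.500]] (det J = -68.000).
Solving J·Δ = −F gives Δ = (-2.450, -0.132).
Then the next iterate is (x₁, x₂)₁ = (0.050, -1.132).
Re-evaluating at (0.050, -1.132): F = (-4.70864, -9.78998), so ‖F‖₂ = 10.863.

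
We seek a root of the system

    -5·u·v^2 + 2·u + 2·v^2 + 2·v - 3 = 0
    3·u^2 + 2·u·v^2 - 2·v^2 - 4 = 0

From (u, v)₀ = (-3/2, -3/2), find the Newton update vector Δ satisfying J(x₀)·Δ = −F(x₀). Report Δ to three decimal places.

At (-3/2, -3/2): F = (12.375, -8.500).
Jacobian J = [[-5·v^2 + 2, -10·u·v + 4·v + 2], [6·u + 2·v^2, 4·u·v - 4·v]].
At the point, J = [[-9.250, -26.500], [-4.500, 15.000]] (det J = -258.000).
Solving J·Δ = −F gives Δ = (-0.154, 0.521).

(-0.154, 0.521)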